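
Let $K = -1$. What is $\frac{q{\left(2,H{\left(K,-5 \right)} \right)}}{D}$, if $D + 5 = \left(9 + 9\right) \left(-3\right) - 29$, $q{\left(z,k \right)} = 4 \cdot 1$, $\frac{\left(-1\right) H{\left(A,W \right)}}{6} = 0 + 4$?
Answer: $- \frac{1}{22} \approx -0.045455$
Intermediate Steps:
$H{\left(A,W \right)} = -24$ ($H{\left(A,W \right)} = - 6 \left(0 + 4\right) = \left(-6\right) 4 = -24$)
$q{\left(z,k \right)} = 4$
$D = -88$ ($D = -5 + \left(\left(9 + 9\right) \left(-3\right) - 29\right) = -5 + \left(18 \left(-3\right) - 29\right) = -5 - 83 = -88$)
$\frac{q{\left(2,H{\left(K,-5 \right)} \right)}}{D} = \frac{4}{-88} = 4 \left(- \frac{1}{88}\right) = - \frac{1}{22}$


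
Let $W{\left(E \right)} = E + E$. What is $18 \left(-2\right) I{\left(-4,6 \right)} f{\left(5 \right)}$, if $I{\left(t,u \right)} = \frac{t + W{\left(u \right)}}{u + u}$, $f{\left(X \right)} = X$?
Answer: $-120$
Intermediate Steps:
$W{\left(E \right)} = 2 E$
$I{\left(t,u \right)} = \frac{t + 2 u}{2 u}$ ($I{\left(t,u \right)} = \frac{t + 2 u}{u + u} = \frac{t + 2 u}{2 u}$)
$18 \left(-2\right) I{\left(-4,6 \right)} f{\left(5 \right)} = 18 \left(-2\right) \frac{6 + \frac{1}{2} \left(-4\right)}{6} \cdot 5 = - 36 \frac{6 - 2}{6} \cdot 5 = - 36 \cdot \frac{1}{6} \cdot 4 \cdot 5 = \left(-36\right) \frac{2}{3} \cdot 5 = \left(-24\right) 5 = -120$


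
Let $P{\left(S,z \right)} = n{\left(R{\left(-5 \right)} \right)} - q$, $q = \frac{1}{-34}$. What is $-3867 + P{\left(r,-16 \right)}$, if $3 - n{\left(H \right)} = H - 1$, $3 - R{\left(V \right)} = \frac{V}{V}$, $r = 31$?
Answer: $- \frac{131409}{34} \approx -3865.0$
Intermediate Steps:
$R{\left(V \right)} = 2$ ($R{\left(V \right)} = 3 - \frac{V}{V} = 3 - 1 = 2$)
$q = - \frac{1}{34} \approx -0.029412$
$n{\left(H \right)} = 4 - H$ ($n{\left(H \right)} = 3 - \left(H - 1\right) = 3 - \left(-1 + H\right) = 4 - H$)
$P{\left(S,z \right)} = \frac{69}{34}$ ($P{\left(S,z \right)} = \left(4 - 2\right) - - \frac{1}{34} = \left(4 - 2\right) + \frac{1}{34} = 2 + \frac{1}{34} = \frac{69}{34}$)
$-3867 + P{\left(r,-16 \right)} = -3867 + \frac{69}{34} = - \frac{131409}{34}$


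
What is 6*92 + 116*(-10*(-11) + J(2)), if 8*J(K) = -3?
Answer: 26537/2 ≈ 13269.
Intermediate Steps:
J(K) = -3/8 (J(K) = (⅛)*(-3) = -3/8)
6*92 + 116*(-10*(-11) + J(2)) = 6*92 + 116*(-10*(-11) - 3/8) = 552 + 116*(110 - 3/8) = 552 + 116*(877/8) = 552 + 25433/2 = 26537/2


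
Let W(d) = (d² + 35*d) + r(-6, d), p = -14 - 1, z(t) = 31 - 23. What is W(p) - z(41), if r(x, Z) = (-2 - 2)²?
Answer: -292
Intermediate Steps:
z(t) = 8
r(x, Z) = 16 (r(x, Z) = (-4)² = 16)
p = -15
W(d) = 16 + d² + 35*d (W(d) = (d² + 35*d) + 16 = 16 + d² + 35*d)
W(p) - z(41) = (16 + (-15)² + 35*(-15)) - 1*8 = (16 + 225 - 525) - 8 = -284 - 8 = -292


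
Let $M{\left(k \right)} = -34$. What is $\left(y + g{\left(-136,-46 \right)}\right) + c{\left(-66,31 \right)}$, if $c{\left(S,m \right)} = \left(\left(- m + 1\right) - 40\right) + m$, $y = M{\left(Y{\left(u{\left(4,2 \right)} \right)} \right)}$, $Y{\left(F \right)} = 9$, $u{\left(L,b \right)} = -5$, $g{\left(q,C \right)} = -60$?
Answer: $-133$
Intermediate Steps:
$y = -34$
$c{\left(S,m \right)} = -39$ ($c{\left(S,m \right)} = \left(\left(1 - m\right) - 40\right) + m = \left(-39 - m\right) + m = -39$)
$\left(y + g{\left(-136,-46 \right)}\right) + c{\left(-66,31 \right)} = \left(-34 - 60\right) - 39 = -94 - 39 = -133$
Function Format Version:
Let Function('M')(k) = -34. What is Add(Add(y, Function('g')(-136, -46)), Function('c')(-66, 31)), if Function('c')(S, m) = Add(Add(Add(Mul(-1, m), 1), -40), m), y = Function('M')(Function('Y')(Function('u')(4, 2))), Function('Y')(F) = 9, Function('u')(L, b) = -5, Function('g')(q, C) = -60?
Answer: -133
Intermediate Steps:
y = -34
Function('c')(S, m) = -39 (Function('c')(S, m) = Add(Add(Add(1, Mul(-1, m)), -40), m) = Add(Add(-39, Mul(-1, m)), m) = -39)
Add(Add(y, Function('g')(-136, -46)), Function('c')(-66, 31)) = Add(Add(-34, -60), -39) = Add(-94, -39) = -133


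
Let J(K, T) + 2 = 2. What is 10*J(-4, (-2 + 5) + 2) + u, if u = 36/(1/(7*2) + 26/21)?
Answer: 1512/55 ≈ 27.491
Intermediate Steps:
J(K, T) = 0 (J(K, T) = -2 + 2 = 0)
u = 1512/55 (u = 36/((1/7)*(1/2) + 26*(1/21)) = 36/(1/14 + 26/21) = 36/(55/42) = 36*(42/55) = 1512/55 ≈ 27.491)
10*J(-4, (-2 + 5) + 2) + u = 10*0 + 1512/55 = 0 + 1512/55 = 1512/55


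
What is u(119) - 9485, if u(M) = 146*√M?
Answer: -9485 + 146*√119 ≈ -7892.3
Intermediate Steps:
u(119) - 9485 = 146*√119 - 9485 = -9485 + 146*√119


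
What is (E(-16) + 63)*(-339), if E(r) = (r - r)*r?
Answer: -21357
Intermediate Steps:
E(r) = 0 (E(r) = 0*r = 0)
(E(-16) + 63)*(-339) = (0 + 63)*(-339) = 63*(-339) = -21357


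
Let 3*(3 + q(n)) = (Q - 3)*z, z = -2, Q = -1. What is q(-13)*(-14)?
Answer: 14/3 ≈ 4.6667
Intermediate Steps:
q(n) = -⅓ (q(n) = -3 + ((-1 - 3)*(-2))/3 = -3 + (-4*(-2))/3 = -3 + (⅓)*8 = -3 + 8/3 = -⅓)
q(-13)*(-14) = -⅓*(-14) = 14/3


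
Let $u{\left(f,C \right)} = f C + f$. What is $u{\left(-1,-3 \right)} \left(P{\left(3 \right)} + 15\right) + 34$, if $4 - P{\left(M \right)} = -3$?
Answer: $78$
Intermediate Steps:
$P{\left(M \right)} = 7$ ($P{\left(M \right)} = 4 - -3 = 4 + 3 = 7$)
$u{\left(f,C \right)} = f + C f$ ($u{\left(f,C \right)} = C f + f = f + C f$)
$u{\left(-1,-3 \right)} \left(P{\left(3 \right)} + 15\right) + 34 = - (1 - 3) \left(7 + 15\right) + 34 = \left(-1\right) \left(-2\right) 22 + 34 = 2 \cdot 22 + 34 = 44 + 34 = 78$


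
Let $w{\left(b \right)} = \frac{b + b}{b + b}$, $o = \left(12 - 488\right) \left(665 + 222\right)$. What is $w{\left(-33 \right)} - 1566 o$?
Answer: $661183993$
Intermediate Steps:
$o = -422212$ ($o = \left(-476\right) 887 = -422212$)
$w{\left(b \right)} = 1$ ($w{\left(b \right)} = \frac{2 b}{2 b} = 2 b \frac{1}{2 b} = 1$)
$w{\left(-33 \right)} - 1566 o = 1 - -661183992 = 1 + 661183992 = 661183993$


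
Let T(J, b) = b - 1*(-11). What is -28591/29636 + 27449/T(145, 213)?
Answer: 201768545/1659616 ≈ 121.58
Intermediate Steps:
T(J, b) = 11 + b (T(J, b) = b + 11 = 11 + b)
-28591/29636 + 27449/T(145, 213) = -28591/29636 + 27449/(11 + 213) = -28591*1/29636 + 27449/224 = -28591/29636 + 27449*(1/224) = -28591/29636 + 27449/224 = 201768545/1659616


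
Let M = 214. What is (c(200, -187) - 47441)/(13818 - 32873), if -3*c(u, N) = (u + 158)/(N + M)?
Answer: 103867/41715 ≈ 2.4899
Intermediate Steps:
c(u, N) = -(158 + u)/(3*(214 + N)) (c(u, N) = -(u + 158)/(3*(N + 214)) = -(158 + u)/(3*(214 + N)))
(c(200, -187) - 47441)/(13818 - 32873) = ((-158 - 1*200)/(3*(214 - 187)) - 47441)/(13818 - 32873) = ((⅓)*(-158 - 200)/27 - 47441)/(-19055) = ((⅓)*(1/27)*(-358) - 47441)*(-1/19055) = (-358/81 - 47441)*(-1/19055) = -3843079/81*(-1/19055) = 103867/41715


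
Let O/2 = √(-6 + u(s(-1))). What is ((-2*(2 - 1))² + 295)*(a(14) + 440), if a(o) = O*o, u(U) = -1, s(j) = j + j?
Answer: 131560 + 8372*I*√7 ≈ 1.3156e+5 + 22150.0*I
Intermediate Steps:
s(j) = 2*j
O = 2*I*√7 (O = 2*√(-6 - 1) = 2*√(-7) = 2*(I*√7) = 2*I*√7 ≈ 5.2915*I)
a(o) = 2*I*o*√7 (a(o) = (2*I*√7)*o = 2*I*o*√7)
((-2*(2 - 1))² + 295)*(a(14) + 440) = ((-2*(2 - 1))² + 295)*(2*I*14*√7 + 440) = ((-2*1)² + 295)*(28*I*√7 + 440) = ((-2)² + 295)*(440 + 28*I*√7) = (4 + 295)*(440 + 28*I*√7) = 299*(440 + 28*I*√7) = 131560 + 8372*I*√7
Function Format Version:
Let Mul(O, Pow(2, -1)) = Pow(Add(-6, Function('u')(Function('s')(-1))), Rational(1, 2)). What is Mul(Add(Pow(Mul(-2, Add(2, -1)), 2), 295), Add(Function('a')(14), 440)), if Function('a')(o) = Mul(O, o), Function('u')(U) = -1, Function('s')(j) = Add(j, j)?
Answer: Add(131560, Mul(8372, I, Pow(7, Rational(1, 2)))) ≈ Add(1.3156e+5, Mul(22150., I))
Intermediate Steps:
Function('s')(j) = Mul(2, j)
O = Mul(2, I, Pow(7, Rational(1, 2))) (O = Mul(2, Pow(Add(-6, -1), Rational(1, 2))) = Mul(2, Pow(-7, Rational(1, 2))) = Mul(2, Mul(I, Pow(7, Rational(1, 2)))) = Mul(2, I, Pow(7, Rational(1, 2))) ≈ Mul(5.2915, I))
Function('a')(o) = Mul(2, I, o, Pow(7, Rational(1, 2))) (Function('a')(o) = Mul(Mul(2, I, Pow(7, Rational(1, 2))), o) = Mul(2, I, o, Pow(7, Rational(1, 2))))
Mul(Add(Pow(Mul(-2, Add(2, -1)), 2), 295), Add(Function('a')(14), 440)) = Mul(Add(Pow(Mul(-2, Add(2, -1)), 2), 295), Add(Mul(2, I, 14, Pow(7, Rational(1, 2))), 440)) = Mul(Add(Pow(Mul(-2, 1), 2), 295), Add(Mul(28, I, Pow(7, Rational(1, 2))), 440)) = Mul(Add(Pow(-2, 2), 295), Add(440, Mul(28, I, Pow(7, Rational(1, 2))))) = Mul(Add(4, 295), Add(440, Mul(28, I, Pow(7, Rational(1, 2))))) = Mul(299, Add(440, Mul(28, I, Pow(7, Rational(1, 2))))) = Add(131560, Mul(8372, I, Pow(7, Rational(1, 2))))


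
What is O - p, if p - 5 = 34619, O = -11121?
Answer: -45745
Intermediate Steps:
p = 34624 (p = 5 + 34619 = 34624)
O - p = -11121 - 1*34624 = -11121 - 34624 = -45745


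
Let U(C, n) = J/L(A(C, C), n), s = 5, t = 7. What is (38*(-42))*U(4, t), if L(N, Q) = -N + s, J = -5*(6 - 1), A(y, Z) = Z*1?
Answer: 39900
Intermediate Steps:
A(y, Z) = Z
J = -25 (J = -5*5 = -25)
L(N, Q) = 5 - N (L(N, Q) = -N + 5 = 5 - N)
U(C, n) = -25/(5 - C)
(38*(-42))*U(4, t) = (38*(-42))*(25/(-5 + 4)) = -39900/(-1) = -39900*(-1) = -1596*(-25) = 39900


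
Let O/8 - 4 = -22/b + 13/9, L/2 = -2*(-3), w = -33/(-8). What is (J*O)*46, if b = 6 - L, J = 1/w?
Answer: 241408/297 ≈ 812.82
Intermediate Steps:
w = 33/8 (w = -33*(-1/8) = 33/8 ≈ 4.1250)
J = 8/33 (J = 1/(33/8) = 8/33 ≈ 0.24242)
L = 12 (L = 2*(-2*(-3)) = 2*6 = 12)
b = -6 (b = 6 - 1*12 = 6 - 12 = -6)
O = 656/9 (O = 32 + 8*(-22/(-6) + 13/9) = 32 + 8*(-22*(-1/6) + 13*(1/9)) = 32 + 8*(11/3 + 13/9) = 32 + 8*(46/9) = 32 + 368/9 = 656/9 ≈ 72.889)
(J*O)*46 = ((8/33)*(656/9))*46 = (5248/297)*46 = 241408/297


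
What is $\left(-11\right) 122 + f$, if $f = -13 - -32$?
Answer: $-1323$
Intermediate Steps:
$f = 19$ ($f = -13 + 32 = 19$)
$\left(-11\right) 122 + f = \left(-11\right) 122 + 19 = -1342 + 19 = -1323$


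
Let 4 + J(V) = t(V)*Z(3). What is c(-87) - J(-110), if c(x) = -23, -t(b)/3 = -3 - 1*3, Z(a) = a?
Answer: -73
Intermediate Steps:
t(b) = 18 (t(b) = -3*(-3 - 1*3) = -3*(-3 - 3) = -3*(-6) = 18)
J(V) = 50 (J(V) = -4 + 18*3 = -4 + 54 = 50)
c(-87) - J(-110) = -23 - 1*50 = -23 - 50 = -73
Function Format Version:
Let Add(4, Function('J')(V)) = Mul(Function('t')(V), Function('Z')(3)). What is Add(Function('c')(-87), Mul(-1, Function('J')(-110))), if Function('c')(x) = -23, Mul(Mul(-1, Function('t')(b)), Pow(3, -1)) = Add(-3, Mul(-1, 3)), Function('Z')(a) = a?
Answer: -73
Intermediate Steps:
Function('t')(b) = 18 (Function('t')(b) = Mul(-3, Add(-3, Mul(-1, 3))) = Mul(-3, Add(-3, -3)) = Mul(-3, -6) = 18)
Function('J')(V) = 50 (Function('J')(V) = Add(-4, Mul(18, 3)) = Add(-4, 54) = 50)
Add(Function('c')(-87), Mul(-1, Function('J')(-110))) = Add(-23, Mul(-1, 50)) = Add(-23, -50) = -73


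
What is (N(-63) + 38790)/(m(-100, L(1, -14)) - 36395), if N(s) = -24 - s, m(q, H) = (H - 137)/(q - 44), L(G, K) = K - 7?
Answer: -2795688/2620361 ≈ -1.0669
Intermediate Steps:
L(G, K) = -7 + K
m(q, H) = (-137 + H)/(-44 + q)
(N(-63) + 38790)/(m(-100, L(1, -14)) - 36395) = ((-24 - 1*(-63)) + 38790)/((-137 + (-7 - 14))/(-44 - 100) - 36395) = ((-24 + 63) + 38790)/((-137 - 21)/(-144) - 36395) = (39 + 38790)/(-1/144*(-158) - 36395) = 38829/(79/72 - 36395) = 38829/(-2620361/72) = 38829*(-72/2620361) = -2795688/2620361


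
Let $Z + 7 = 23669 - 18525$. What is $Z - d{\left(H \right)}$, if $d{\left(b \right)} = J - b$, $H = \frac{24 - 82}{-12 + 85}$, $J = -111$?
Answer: $\frac{383046}{73} \approx 5247.2$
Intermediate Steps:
$Z = 5137$ ($Z = -7 + \left(23669 - 18525\right) = -7 + 5144 = 5137$)
$H = - \frac{58}{73} \approx -0.79452$
$d{\left(b \right)} = -111 - b$
$Z - d{\left(H \right)} = 5137 - \left(-111 - - \frac{58}{73}\right) = 5137 - \left(-111 + \frac{58}{73}\right) = 5137 - - \frac{8045}{73} = 5137 + \frac{8045}{73} = \frac{383046}{73}$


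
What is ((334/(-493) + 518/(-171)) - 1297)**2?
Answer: 12023885456803441/7106995809 ≈ 1.6918e+6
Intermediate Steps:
((334/(-493) + 518/(-171)) - 1297)**2 = ((334*(-1/493) + 518*(-1/171)) - 1297)**2 = ((-334/493 - 518/171) - 1297)**2 = (-312488/84303 - 1297)**2 = (-109653479/84303)**2 = 12023885456803441/7106995809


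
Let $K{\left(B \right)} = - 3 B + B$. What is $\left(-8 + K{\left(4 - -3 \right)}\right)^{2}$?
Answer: $484$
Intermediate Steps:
$K{\left(B \right)} = - 2 B$
$\left(-8 + K{\left(4 - -3 \right)}\right)^{2} = \left(-8 - 2 \left(4 - -3\right)\right)^{2} = \left(-8 - 2 \left(4 + 3\right)\right)^{2} = \left(-8 - 14\right)^{2} = \left(-22\right)^{2} = 484$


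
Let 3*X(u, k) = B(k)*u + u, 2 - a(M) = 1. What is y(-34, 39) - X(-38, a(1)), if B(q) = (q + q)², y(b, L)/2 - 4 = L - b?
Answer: 652/3 ≈ 217.33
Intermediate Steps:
a(M) = 1 (a(M) = 2 - 1*1 = 2 - 1 = 1)
y(b, L) = 8 - 2*b + 2*L (y(b, L) = 8 + 2*(L - b) = 8 + (-2*b + 2*L) = 8 - 2*b + 2*L)
B(q) = 4*q² (B(q) = (2*q)² = 4*q²)
X(u, k) = u/3 + 4*u*k²/3 (X(u, k) = ((4*k²)*u + u)/3 = (4*u*k² + u)/3 = (u + 4*u*k²)/3 = u/3 + 4*u*k²/3)
y(-34, 39) - X(-38, a(1)) = (8 - 2*(-34) + 2*39) - (-38)*(1 + 4*1²)/3 = (8 + 68 + 78) - (-38)*(1 + 4*1)/3 = 154 - (-38)*(1 + 4)/3 = 154 - (-38)*5/3 = 154 - 1*(-190/3) = 154 + 190/3 = 652/3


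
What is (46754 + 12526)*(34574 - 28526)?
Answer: 358525440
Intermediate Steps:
(46754 + 12526)*(34574 - 28526) = 59280*6048 = 358525440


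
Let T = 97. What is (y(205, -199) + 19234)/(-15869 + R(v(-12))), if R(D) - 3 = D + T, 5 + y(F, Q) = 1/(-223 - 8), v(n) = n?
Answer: -4441898/3645411 ≈ -1.2185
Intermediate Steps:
y(F, Q) = -1156/231 (y(F, Q) = -5 + 1/(-223 - 8) = -5 + 1/(-231) = -5 - 1/231 = -1156/231)
R(D) = 100 + D (R(D) = 3 + (D + 97) = 3 + (97 + D) = 100 + D)
(y(205, -199) + 19234)/(-15869 + R(v(-12))) = (-1156/231 + 19234)/(-15869 + (100 - 12)) = 4441898/(231*(-15869 + 88)) = (4441898/231)/(-15781) = (4441898/231)*(-1/15781) = -4441898/3645411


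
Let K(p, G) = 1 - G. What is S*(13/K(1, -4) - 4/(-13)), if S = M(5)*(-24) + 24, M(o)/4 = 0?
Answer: 4536/65 ≈ 69.785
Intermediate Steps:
M(o) = 0 (M(o) = 4*0 = 0)
S = 24 (S = 0*(-24) + 24 = 0 + 24 = 24)
S*(13/K(1, -4) - 4/(-13)) = 24*(13/(1 - 1*(-4)) - 4/(-13)) = 24*(13/(1 + 4) - 4*(-1/13)) = 24*(13/5 + 4/13) = 24*(189/65) = 4536/65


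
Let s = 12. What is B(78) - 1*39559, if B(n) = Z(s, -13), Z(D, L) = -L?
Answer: -39546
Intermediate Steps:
B(n) = 13 (B(n) = -1*(-13) = 13)
B(78) - 1*39559 = 13 - 1*39559 = 13 - 39559 = -39546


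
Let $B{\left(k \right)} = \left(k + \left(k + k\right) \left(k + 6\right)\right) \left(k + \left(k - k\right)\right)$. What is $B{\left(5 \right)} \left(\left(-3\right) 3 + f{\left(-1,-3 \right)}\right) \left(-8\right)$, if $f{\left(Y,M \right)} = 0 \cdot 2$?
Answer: $41400$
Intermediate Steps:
$f{\left(Y,M \right)} = 0$
$B{\left(k \right)} = k \left(k + 2 k \left(6 + k\right)\right)$ ($B{\left(k \right)} = \left(k + 2 k \left(6 + k\right)\right) \left(k + 0\right) = \left(k + 2 k \left(6 + k\right)\right) k = k \left(k + 2 k \left(6 + k\right)\right)$)
$B{\left(5 \right)} \left(\left(-3\right) 3 + f{\left(-1,-3 \right)}\right) \left(-8\right) = 5^{2} \left(13 + 2 \cdot 5\right) \left(\left(-3\right) 3 + 0\right) \left(-8\right) = 25 \left(13 + 10\right) \left(-9 + 0\right) \left(-8\right) = 25 \cdot 23 \left(-9\right) \left(-8\right) = 575 \left(-9\right) \left(-8\right) = \left(-5175\right) \left(-8\right) = 41400$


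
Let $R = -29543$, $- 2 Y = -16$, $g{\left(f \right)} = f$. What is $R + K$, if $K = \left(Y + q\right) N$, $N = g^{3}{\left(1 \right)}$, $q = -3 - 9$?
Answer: $-29547$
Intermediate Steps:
$q = -12$ ($q = -3 - 9 = -12$)
$N = 1$ ($N = 1^{3} = 1$)
$Y = 8$ ($Y = \left(- \frac{1}{2}\right) \left(-16\right) = 8$)
$K = -4$ ($K = \left(8 - 12\right) 1 = \left(-4\right) 1 = -4$)
$R + K = -29543 - 4 = -29547$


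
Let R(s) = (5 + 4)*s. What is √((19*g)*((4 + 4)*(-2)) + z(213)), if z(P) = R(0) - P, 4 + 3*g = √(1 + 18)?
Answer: √(1731 - 912*√19)/3 ≈ 15.791*I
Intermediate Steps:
g = -4/3 + √19/3 (g = -4/3 + √(1 + 18)/3 = -4/3 + √19/3 ≈ 0.11963)
R(s) = 9*s
z(P) = -P (z(P) = 9*0 - P = 0 - P = -P)
√((19*g)*((4 + 4)*(-2)) + z(213)) = √((19*(-4/3 + √19/3))*((4 + 4)*(-2)) - 1*213) = √((-76/3 + 19*√19/3)*(8*(-2)) - 213) = √((-76/3 + 19*√19/3)*(-16) - 213) = √((1216/3 - 304*√19/3) - 213) = √(577/3 - 304*√19/3)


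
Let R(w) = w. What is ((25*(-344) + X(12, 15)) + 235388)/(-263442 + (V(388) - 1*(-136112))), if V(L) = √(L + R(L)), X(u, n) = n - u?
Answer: -14438649015/8106464062 - 226791*√194/8106464062 ≈ -1.7815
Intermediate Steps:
V(L) = √2*√L (V(L) = √(L + L) = √(2*L) = √2*√L)
((25*(-344) + X(12, 15)) + 235388)/(-263442 + (V(388) - 1*(-136112))) = ((25*(-344) + (15 - 1*12)) + 235388)/(-263442 + (√2*√388 - 1*(-136112))) = ((-8600 + (15 - 12)) + 235388)/(-263442 + (√2*(2*√97) + 136112)) = ((-8600 + 3) + 235388)/(-263442 + (2*√194 + 136112)) = (-8597 + 235388)/(-263442 + (136112 + 2*√194)) = 226791/(-127330 + 2*√194)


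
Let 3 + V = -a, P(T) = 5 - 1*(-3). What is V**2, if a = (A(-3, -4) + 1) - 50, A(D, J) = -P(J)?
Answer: 2916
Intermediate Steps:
P(T) = 8 (P(T) = 5 + 3 = 8)
A(D, J) = -8 (A(D, J) = -1*8 = -8)
a = -57 (a = (-8 + 1) - 50 = -7 - 50 = -57)
V = 54 (V = -3 - 1*(-57) = -3 + 57 = 54)
V**2 = 54**2 = 2916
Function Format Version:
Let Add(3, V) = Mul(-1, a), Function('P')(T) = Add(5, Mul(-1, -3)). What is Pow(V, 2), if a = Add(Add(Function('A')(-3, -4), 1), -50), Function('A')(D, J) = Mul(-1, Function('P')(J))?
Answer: 2916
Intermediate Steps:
Function('P')(T) = 8 (Function('P')(T) = Add(5, 3) = 8)
Function('A')(D, J) = -8 (Function('A')(D, J) = Mul(-1, 8) = -8)
a = -57 (a = Add(Add(-8, 1), -50) = Add(-7, -50) = -57)
V = 54 (V = Add(-3, Mul(-1, -57)) = Add(-3, 57) = 54)
Pow(V, 2) = Pow(54, 2) = 2916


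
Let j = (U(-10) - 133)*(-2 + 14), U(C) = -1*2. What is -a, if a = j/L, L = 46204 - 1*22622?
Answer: 810/11791 ≈ 0.068696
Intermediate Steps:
L = 23582 (L = 46204 - 22622 = 23582)
U(C) = -2
j = -1620 (j = (-2 - 133)*(-2 + 14) = -135*12 = -1620)
a = -810/11791 (a = -1620/23582 = -1620*1/23582 = -810/11791 ≈ -0.068696)
-a = -1*(-810/11791) = 810/11791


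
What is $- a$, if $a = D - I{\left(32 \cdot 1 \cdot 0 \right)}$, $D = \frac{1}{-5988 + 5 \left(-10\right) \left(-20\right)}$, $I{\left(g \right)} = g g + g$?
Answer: $\frac{1}{4988} \approx 0.00020048$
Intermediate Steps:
$I{\left(g \right)} = g + g^{2}$ ($I{\left(g \right)} = g^{2} + g = g + g^{2}$)
$D = - \frac{1}{4988}$ ($D = \frac{1}{-5988 - -1000} = \frac{1}{-5988 + 1000} = \frac{1}{-4988} = - \frac{1}{4988} \approx -0.00020048$)
$a = - \frac{1}{4988}$ ($a = - \frac{1}{4988} - 32 \cdot 1 \cdot 0 \left(1 + 32 \cdot 1 \cdot 0\right) = - \frac{1}{4988} - 32 \cdot 0 \left(1 + 32 \cdot 0\right) = - \frac{1}{4988} - 0 \left(1 + 0\right) = - \frac{1}{4988} - 0 \cdot 1 = - \frac{1}{4988} - 0 = - \frac{1}{4988} + 0 = - \frac{1}{4988} \approx -0.00020048$)
$- a = \left(-1\right) \left(- \frac{1}{4988}\right) = \frac{1}{4988}$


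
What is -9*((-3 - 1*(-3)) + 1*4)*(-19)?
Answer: 684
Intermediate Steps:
-9*((-3 - 1*(-3)) + 1*4)*(-19) = -9*((-3 + 3) + 4)*(-19) = -9*(0 + 4)*(-19) = -9*4*(-19) = -36*(-19) = 684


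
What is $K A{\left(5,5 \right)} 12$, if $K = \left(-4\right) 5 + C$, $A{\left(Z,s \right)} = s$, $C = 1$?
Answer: $-1140$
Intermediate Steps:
$K = -19$ ($K = \left(-4\right) 5 + 1 = -20 + 1 = -19$)
$K A{\left(5,5 \right)} 12 = \left(-19\right) 5 \cdot 12 = \left(-95\right) 12 = -1140$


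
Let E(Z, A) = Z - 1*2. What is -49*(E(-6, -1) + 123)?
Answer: -5635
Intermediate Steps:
E(Z, A) = -2 + Z (E(Z, A) = Z - 2 = -2 + Z)
-49*(E(-6, -1) + 123) = -49*((-2 - 6) + 123) = -49*(-8 + 123) = -49*115 = -5635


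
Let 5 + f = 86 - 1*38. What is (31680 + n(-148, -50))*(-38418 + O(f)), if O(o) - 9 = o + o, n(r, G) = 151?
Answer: -1219859413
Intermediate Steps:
f = 43 (f = -5 + (86 - 1*38) = -5 + (86 - 38) = -5 + 48 = 43)
O(o) = 9 + 2*o (O(o) = 9 + (o + o) = 9 + 2*o)
(31680 + n(-148, -50))*(-38418 + O(f)) = (31680 + 151)*(-38418 + (9 + 2*43)) = 31831*(-38418 + (9 + 86)) = 31831*(-38418 + 95) = 31831*(-38323) = -1219859413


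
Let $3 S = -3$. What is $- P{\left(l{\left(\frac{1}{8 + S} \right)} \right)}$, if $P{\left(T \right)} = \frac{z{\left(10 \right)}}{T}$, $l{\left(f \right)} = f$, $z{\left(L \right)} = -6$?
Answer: $42$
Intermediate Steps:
$S = -1$ ($S = \frac{1}{3} \left(-3\right) = -1$)
$P{\left(T \right)} = - \frac{6}{T}$
$- P{\left(l{\left(\frac{1}{8 + S} \right)} \right)} = - \frac{-6}{\frac{1}{8 - 1}} = - \frac{-6}{\frac{1}{7}} = - \left(-6\right) \frac{1}{\frac{1}{7}} = - \left(-6\right) 7 = \left(-1\right) \left(-42\right) = 42$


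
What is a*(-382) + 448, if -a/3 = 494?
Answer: 566572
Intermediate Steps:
a = -1482 (a = -3*494 = -1482)
a*(-382) + 448 = -1482*(-382) + 448 = 566124 + 448 = 566572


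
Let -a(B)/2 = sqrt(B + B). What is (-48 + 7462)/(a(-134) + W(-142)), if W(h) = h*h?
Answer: 18686987/50823496 + 3707*I*sqrt(67)/50823496 ≈ 0.36768 + 0.00059703*I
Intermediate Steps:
a(B) = -2*sqrt(2)*sqrt(B) (a(B) = -2*sqrt(B + B) = -2*sqrt(2)*sqrt(B))
W(h) = h**2
(-48 + 7462)/(a(-134) + W(-142)) = (-48 + 7462)/(-2*sqrt(2)*sqrt(-134) + (-142)**2) = 7414/(-2*sqrt(2)*I*sqrt(134) + 20164) = 7414/(-4*I*sqrt(67) + 20164) = 7414/(20164 - 4*I*sqrt(67))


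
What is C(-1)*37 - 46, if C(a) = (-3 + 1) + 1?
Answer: -83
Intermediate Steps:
C(a) = -1 (C(a) = -2 + 1 = -1)
C(-1)*37 - 46 = -1*37 - 46 = -37 - 46 = -83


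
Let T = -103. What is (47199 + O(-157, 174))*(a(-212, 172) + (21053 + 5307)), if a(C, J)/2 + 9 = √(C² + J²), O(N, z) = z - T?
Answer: 1250612792 + 379808*√4658 ≈ 1.2765e+9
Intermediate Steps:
O(N, z) = 103 + z (O(N, z) = z - 1*(-103) = z + 103 = 103 + z)
a(C, J) = -18 + 2*√(C² + J²)
(47199 + O(-157, 174))*(a(-212, 172) + (21053 + 5307)) = (47199 + (103 + 174))*((-18 + 2*√((-212)² + 172²)) + (21053 + 5307)) = (47199 + 277)*((-18 + 2*√(44944 + 29584)) + 26360) = 47476*((-18 + 2*√74528) + 26360) = 47476*((-18 + 2*(4*√4658)) + 26360) = 47476*((-18 + 8*√4658) + 26360) = 47476*(26342 + 8*√4658) = 1250612792 + 379808*√4658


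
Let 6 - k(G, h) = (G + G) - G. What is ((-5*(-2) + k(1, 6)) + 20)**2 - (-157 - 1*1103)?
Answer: 2485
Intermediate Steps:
k(G, h) = 6 - G (k(G, h) = 6 - ((G + G) - G) = 6 - (2*G - G) = 6 - G)
((-5*(-2) + k(1, 6)) + 20)**2 - (-157 - 1*1103) = ((-5*(-2) + (6 - 1*1)) + 20)**2 - (-157 - 1*1103) = ((10 + (6 - 1)) + 20)**2 - (-157 - 1103) = ((10 + 5) + 20)**2 - 1*(-1260) = (15 + 20)**2 + 1260 = 35**2 + 1260 = 1225 + 1260 = 2485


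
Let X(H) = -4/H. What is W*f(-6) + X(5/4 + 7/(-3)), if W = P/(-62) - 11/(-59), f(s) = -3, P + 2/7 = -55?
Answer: 152415/332878 ≈ 0.45787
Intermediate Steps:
P = -387/7 (P = -2/7 - 55 = -387/7 ≈ -55.286)
W = 27607/25606 (W = -387/7/(-62) - 11/(-59) = -387/7*(-1/62) - 11*(-1/59) = 387/434 + 11/59 = 27607/25606 ≈ 1.0781)
W*f(-6) + X(5/4 + 7/(-3)) = (27607/25606)*(-3) - 4/(5/4 + 7/(-3)) = -82821/25606 - 4/(5*(1/4) + 7*(-1/3)) = -82821/25606 - 4/(5/4 - 7/3) = -82821/25606 - 4/(-13/12) = -82821/25606 - 4*(-12/13) = -82821/25606 + 48/13 = 152415/332878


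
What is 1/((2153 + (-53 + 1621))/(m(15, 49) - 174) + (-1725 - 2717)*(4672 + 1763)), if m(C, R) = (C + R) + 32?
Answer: -78/2229576781 ≈ -3.4984e-8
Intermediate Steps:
m(C, R) = 32 + C + R
1/((2153 + (-53 + 1621))/(m(15, 49) - 174) + (-1725 - 2717)*(4672 + 1763)) = 1/((2153 + (-53 + 1621))/((32 + 15 + 49) - 174) + (-1725 - 2717)*(4672 + 1763)) = 1/((2153 + 1568)/(96 - 174) - 4442*6435) = 1/(3721/(-78) - 28584270) = 1/(3721*(-1/78) - 28584270) = 1/(-3721/78 - 28584270) = 1/(-2229576781/78) = -78/2229576781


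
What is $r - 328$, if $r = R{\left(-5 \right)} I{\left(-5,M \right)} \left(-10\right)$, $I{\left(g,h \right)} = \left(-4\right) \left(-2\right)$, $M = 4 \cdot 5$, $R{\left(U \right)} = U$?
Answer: $72$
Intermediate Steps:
$M = 20$
$I{\left(g,h \right)} = 8$
$r = 400$ ($r = \left(-5\right) 8 \left(-10\right) = \left(-40\right) \left(-10\right) = 400$)
$r - 328 = 400 - 328 = 72$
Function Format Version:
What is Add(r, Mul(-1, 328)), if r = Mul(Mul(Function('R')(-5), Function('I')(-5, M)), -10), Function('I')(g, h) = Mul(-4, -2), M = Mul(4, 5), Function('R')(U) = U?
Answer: 72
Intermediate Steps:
M = 20
Function('I')(g, h) = 8
r = 400 (r = Mul(Mul(-5, 8), -10) = Mul(-40, -10) = 400)
Add(r, Mul(-1, 328)) = Add(400, Mul(-1, 328)) = Add(400, -328) = 72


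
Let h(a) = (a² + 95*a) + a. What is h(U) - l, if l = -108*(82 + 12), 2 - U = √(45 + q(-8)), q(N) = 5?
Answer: 10398 - 500*√2 ≈ 9690.9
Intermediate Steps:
U = 2 - 5*√2 (U = 2 - √(45 + 5) = 2 - √50 = 2 - 5*√2 ≈ -5.0711)
h(a) = a² + 96*a
l = -10152 (l = -108*94 = -10152)
h(U) - l = (2 - 5*√2)*(96 + (2 - 5*√2)) - 1*(-10152) = (2 - 5*√2)*(98 - 5*√2) + 10152 = 10152 + (2 - 5*√2)*(98 - 5*√2)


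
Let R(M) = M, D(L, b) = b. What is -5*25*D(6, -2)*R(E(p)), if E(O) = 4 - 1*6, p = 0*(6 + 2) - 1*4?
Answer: -500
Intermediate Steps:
p = -4 (p = 0*8 - 4 = 0 - 4 = -4)
E(O) = -2 (E(O) = 4 - 6 = -2)
-5*25*D(6, -2)*R(E(p)) = -5*25*(-2)*(-2) = -(-250)*(-2) = -5*100 = -500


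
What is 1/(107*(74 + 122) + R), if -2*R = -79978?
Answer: 1/60961 ≈ 1.6404e-5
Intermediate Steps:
R = 39989 (R = -½*(-79978) = 39989)
1/(107*(74 + 122) + R) = 1/(107*(74 + 122) + 39989) = 1/(107*196 + 39989) = 1/(20972 + 39989) = 1/60961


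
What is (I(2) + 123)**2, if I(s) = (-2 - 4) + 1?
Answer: 13924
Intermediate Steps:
I(s) = -5 (I(s) = -6 + 1 = -5)
(I(2) + 123)**2 = (-5 + 123)**2 = 118**2 = 13924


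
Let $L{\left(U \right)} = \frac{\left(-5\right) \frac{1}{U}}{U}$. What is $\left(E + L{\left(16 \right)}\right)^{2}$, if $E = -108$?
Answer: $\frac{764688409}{65536} \approx 11668.0$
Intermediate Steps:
$L{\left(U \right)} = - \frac{5}{U^{2}}$
$\left(E + L{\left(16 \right)}\right)^{2} = \left(-108 - \frac{5}{256}\right)^{2} = \left(- \frac{27653}{256}\right)^{2} = \frac{764688409}{65536}$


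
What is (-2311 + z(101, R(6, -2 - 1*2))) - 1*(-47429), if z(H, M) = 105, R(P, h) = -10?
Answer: 45223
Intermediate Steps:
(-2311 + z(101, R(6, -2 - 1*2))) - 1*(-47429) = (-2311 + 105) - 1*(-47429) = -2206 + 47429 = 45223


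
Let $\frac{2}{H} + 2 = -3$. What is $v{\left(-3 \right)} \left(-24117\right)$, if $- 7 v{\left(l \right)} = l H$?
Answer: $\frac{144702}{35} \approx 4134.3$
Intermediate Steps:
$H = - \frac{2}{5}$ ($H = \frac{2}{-2 - 3} = \frac{2}{-5} = 2 \left(- \frac{1}{5}\right) = - \frac{2}{5} \approx -0.4$)
$v{\left(l \right)} = \frac{2 l}{35}$ ($v{\left(l \right)} = - \frac{l \left(- \frac{2}{5}\right)}{7} = - \frac{\left(- \frac{2}{5}\right) l}{7} = \frac{2 l}{35}$)
$v{\left(-3 \right)} \left(-24117\right) = \frac{2}{35} \left(-3\right) \left(-24117\right) = \left(- \frac{6}{35}\right) \left(-24117\right) = \frac{144702}{35}$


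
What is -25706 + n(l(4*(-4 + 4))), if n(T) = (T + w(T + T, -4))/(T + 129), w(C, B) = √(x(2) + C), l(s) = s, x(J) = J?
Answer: -25706 + √2/129 ≈ -25706.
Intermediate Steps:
w(C, B) = √(2 + C)
n(T) = (T + √(2 + 2*T))/(129 + T) (n(T) = (T + √(2 + (T + T)))/(T + 129) = (T + √(2 + 2*T))/(129 + T))
-25706 + n(l(4*(-4 + 4))) = -25706 + (4*(-4 + 4) + √(2 + 2*(4*(-4 + 4))))/(129 + 4*(-4 + 4)) = -25706 + (4*0 + √(2 + 2*(4*0)))/(129 + 4*0) = -25706 + (0 + √(2 + 2*0))/(129 + 0) = -25706 + (0 + √(2 + 0))/129 = -25706 + (0 + √2)/129 = -25706 + √2/129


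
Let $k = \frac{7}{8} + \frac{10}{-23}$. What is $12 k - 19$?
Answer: $- \frac{631}{46} \approx -13.717$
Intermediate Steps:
$k = \frac{81}{184}$ ($k = 7 \cdot \frac{1}{8} + 10 \left(- \frac{1}{23}\right) = \frac{7}{8} - \frac{10}{23} = \frac{81}{184} \approx 0.44022$)
$12 k - 19 = 12 \cdot \frac{81}{184} - 19 = \frac{243}{46} - 19 = - \frac{631}{46}$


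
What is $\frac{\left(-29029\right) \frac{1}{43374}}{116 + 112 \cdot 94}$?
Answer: $- \frac{29029}{461672856} \approx -6.2878 \cdot 10^{-5}$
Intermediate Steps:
$\frac{\left(-29029\right) \frac{1}{43374}}{116 + 112 \cdot 94} = \frac{\left(-29029\right) \frac{1}{43374}}{116 + 10528} = - \frac{29029}{43374 \cdot 10644} = \left(- \frac{29029}{43374}\right) \frac{1}{10644} = - \frac{29029}{461672856}$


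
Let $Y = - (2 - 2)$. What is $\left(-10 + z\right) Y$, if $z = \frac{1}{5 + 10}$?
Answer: $0$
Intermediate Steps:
$z = \frac{1}{15} \approx 0.066667$
$Y = 0$ ($Y = \left(-1\right) 0 = 0$)
$\left(-10 + z\right) Y = \left(-10 + \frac{1}{15}\right) 0 = \left(- \frac{149}{15}\right) 0 = 0$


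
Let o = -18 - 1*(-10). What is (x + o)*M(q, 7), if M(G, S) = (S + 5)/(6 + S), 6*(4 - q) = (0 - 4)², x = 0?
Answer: -96/13 ≈ -7.3846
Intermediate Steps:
q = 4/3 (q = 4 - (0 - 4)²/6 = 4 - ⅙*(-4)² = 4 - ⅙*16 = 4 - 8/3 = 4/3 ≈ 1.3333)
o = -8 (o = -18 + 10 = -8)
M(G, S) = (5 + S)/(6 + S)
(x + o)*M(q, 7) = (0 - 8)*((5 + 7)/(6 + 7)) = -8*12/13 = -96/13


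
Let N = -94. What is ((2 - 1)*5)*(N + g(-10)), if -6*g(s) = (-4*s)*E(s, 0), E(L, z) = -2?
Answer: -1210/3 ≈ -403.33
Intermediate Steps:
g(s) = -4*s/3 (g(s) = -(-4*s)*(-2)/6 = -4*s/3)
((2 - 1)*5)*(N + g(-10)) = ((2 - 1)*5)*(-94 - 4/3*(-10)) = (1*5)*(-94 + 40/3) = 5*(-242/3) = -1210/3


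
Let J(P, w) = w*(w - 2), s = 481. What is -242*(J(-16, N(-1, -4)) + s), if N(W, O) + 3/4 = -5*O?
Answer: -1574089/8 ≈ -1.9676e+5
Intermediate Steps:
N(W, O) = -¾ - 5*O
J(P, w) = w*(-2 + w)
-242*(J(-16, N(-1, -4)) + s) = -242*((-¾ - 5*(-4))*(-2 + (-¾ - 5*(-4))) + 481) = -242*((-¾ + 20)*(-2 + (-¾ + 20)) + 481) = -242*(77*(-2 + 77/4)/4 + 481) = -242*((77/4)*(69/4) + 481) = -242*(5313/16 + 481) = -242*13009/16 = -1574089/8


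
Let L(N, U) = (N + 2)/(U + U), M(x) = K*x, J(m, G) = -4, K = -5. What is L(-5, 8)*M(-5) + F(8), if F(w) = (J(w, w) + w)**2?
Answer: 181/16 ≈ 11.313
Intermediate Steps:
F(w) = (-4 + w)**2
M(x) = -5*x
L(N, U) = (2 + N)/(2*U) (L(N, U) = (2 + N)/((2*U)) = (2 + N)*(1/(2*U)) = (2 + N)/(2*U))
L(-5, 8)*M(-5) + F(8) = ((1/2)*(2 - 5)/8)*(-5*(-5)) + (-4 + 8)**2 = ((1/2)*(1/8)*(-3))*25 + 4**2 = -3/16*25 + 16 = -75/16 + 16 = 181/16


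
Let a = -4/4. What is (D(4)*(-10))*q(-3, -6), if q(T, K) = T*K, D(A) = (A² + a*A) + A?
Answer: -2880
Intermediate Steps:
a = -1 (a = -4*¼ = -1)
D(A) = A² (D(A) = (A² - A) + A = A²)
q(T, K) = K*T
(D(4)*(-10))*q(-3, -6) = (4²*(-10))*(-6*(-3)) = (16*(-10))*18 = -160*18 = -2880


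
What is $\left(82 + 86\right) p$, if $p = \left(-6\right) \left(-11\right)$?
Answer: $11088$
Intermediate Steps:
$p = 66$
$\left(82 + 86\right) p = \left(82 + 86\right) 66 = 168 \cdot 66 = 11088$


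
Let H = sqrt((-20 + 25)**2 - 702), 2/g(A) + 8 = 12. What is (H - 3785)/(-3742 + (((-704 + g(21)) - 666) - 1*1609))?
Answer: 7570/13441 - 2*I*sqrt(677)/13441 ≈ 0.5632 - 0.0038716*I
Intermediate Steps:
g(A) = 1/2 (g(A) = 2/(-8 + 12) = 2/4 = 2*(1/4) = 1/2)
H = I*sqrt(677) (H = sqrt(5**2 - 702) = sqrt(25 - 702) = sqrt(-677) = I*sqrt(677) ≈ 26.019*I)
(H - 3785)/(-3742 + (((-704 + g(21)) - 666) - 1*1609)) = (I*sqrt(677) - 3785)/(-3742 + (((-704 + 1/2) - 666) - 1*1609)) = (-3785 + I*sqrt(677))/(-3742 + ((-1407/2 - 666) - 1609)) = (-3785 + I*sqrt(677))/(-3742 + (-2739/2 - 1609)) = (-3785 + I*sqrt(677))/(-3742 - 5957/2) = (-3785 + I*sqrt(677))/(-13441/2) = (-3785 + I*sqrt(677))*(-2/13441) = 7570/13441 - 2*I*sqrt(677)/13441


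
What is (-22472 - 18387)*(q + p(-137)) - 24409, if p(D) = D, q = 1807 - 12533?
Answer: 443826908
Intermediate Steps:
q = -10726
(-22472 - 18387)*(q + p(-137)) - 24409 = (-22472 - 18387)*(-10726 - 137) - 24409 = -40859*(-10863) - 24409 = 443851317 - 24409 = 443826908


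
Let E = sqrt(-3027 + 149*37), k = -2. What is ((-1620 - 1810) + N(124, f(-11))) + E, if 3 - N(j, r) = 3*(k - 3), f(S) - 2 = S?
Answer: -3412 + sqrt(2486) ≈ -3362.1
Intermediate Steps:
f(S) = 2 + S
N(j, r) = 18 (N(j, r) = 3 - 3*(-2 - 3) = 3 - 3*(-5) = 3 - 1*(-15) = 3 + 15 = 18)
E = sqrt(2486) (E = sqrt(-3027 + 5513) = sqrt(2486) ≈ 49.860)
((-1620 - 1810) + N(124, f(-11))) + E = ((-1620 - 1810) + 18) + sqrt(2486) = (-3430 + 18) + sqrt(2486) = -3412 + sqrt(2486)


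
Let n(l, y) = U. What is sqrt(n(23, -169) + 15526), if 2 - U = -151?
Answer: sqrt(15679) ≈ 125.22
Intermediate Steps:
U = 153 (U = 2 - 1*(-151) = 2 + 151 = 153)
n(l, y) = 153
sqrt(n(23, -169) + 15526) = sqrt(153 + 15526) = sqrt(15679)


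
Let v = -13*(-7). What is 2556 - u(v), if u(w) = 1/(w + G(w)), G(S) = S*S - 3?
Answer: 21391163/8369 ≈ 2556.0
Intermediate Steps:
G(S) = -3 + S² (G(S) = S² - 3 = -3 + S²)
v = 91
u(w) = 1/(-3 + w + w²) (u(w) = 1/(w + (-3 + w²)) = 1/(-3 + w + w²))
2556 - u(v) = 2556 - 1/(-3 + 91 + 91²) = 2556 - 1/(-3 + 91 + 8281) = 2556 - 1/8369 = 21391163/8369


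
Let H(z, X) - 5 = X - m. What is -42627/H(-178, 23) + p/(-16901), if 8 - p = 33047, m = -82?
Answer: -716804637/1859110 ≈ -385.56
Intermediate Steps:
p = -33039 (p = 8 - 1*33047 = 8 - 33047 = -33039)
H(z, X) = 87 + X (H(z, X) = 5 + (X - 1*(-82)) = 5 + (X + 82) = 5 + (82 + X) = 87 + X)
-42627/H(-178, 23) + p/(-16901) = -42627/(87 + 23) - 33039/(-16901) = -42627/110 - 33039*(-1/16901) = -42627*1/110 + 33039/16901 = -42627/110 + 33039/16901 = -716804637/1859110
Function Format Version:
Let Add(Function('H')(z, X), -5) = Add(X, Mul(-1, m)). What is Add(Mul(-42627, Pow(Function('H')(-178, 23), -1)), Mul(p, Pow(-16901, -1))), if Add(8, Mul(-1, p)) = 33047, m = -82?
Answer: Rational(-716804637, 1859110) ≈ -385.56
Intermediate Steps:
p = -33039 (p = Add(8, Mul(-1, 33047)) = Add(8, -33047) = -33039)
Function('H')(z, X) = Add(87, X) (Function('H')(z, X) = Add(5, Add(X, Mul(-1, -82))) = Add(5, Add(X, 82)) = Add(5, Add(82, X)) = Add(87, X))
Add(Mul(-42627, Pow(Function('H')(-178, 23), -1)), Mul(p, Pow(-16901, -1))) = Add(Mul(-42627, Pow(Add(87, 23), -1)), Mul(-33039, Pow(-16901, -1))) = Add(Mul(-42627, Pow(110, -1)), Mul(-33039, Rational(-1, 16901))) = Add(Mul(-42627, Rational(1, 110)), Rational(33039, 16901)) = Add(Rational(-42627, 110), Rational(33039, 16901)) = Rational(-716804637, 1859110)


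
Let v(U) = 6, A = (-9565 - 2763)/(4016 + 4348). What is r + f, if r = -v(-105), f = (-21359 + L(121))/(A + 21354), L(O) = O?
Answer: -156148725/22324066 ≈ -6.9946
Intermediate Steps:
A = -3082/2091 (A = -12328/8364 = -12328*1/8364 = -3082/2091 ≈ -1.4739)
f = -22204329/22324066 (f = (-21359 + 121)/(-3082/2091 + 21354) = -21238/44648132/2091 = -21238*2091/44648132 = -22204329/22324066 ≈ -0.99464)
r = -6 (r = -1*6 = -6)
r + f = -6 - 22204329/22324066 = -156148725/22324066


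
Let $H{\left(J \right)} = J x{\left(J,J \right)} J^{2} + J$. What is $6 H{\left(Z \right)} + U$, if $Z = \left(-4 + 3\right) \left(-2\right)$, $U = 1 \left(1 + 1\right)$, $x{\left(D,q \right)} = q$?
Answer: $110$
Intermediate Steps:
$U = 2$ ($U = 1 \cdot 2 = 2$)
$Z = 2$ ($Z = \left(-1\right) \left(-2\right) = 2$)
$H{\left(J \right)} = J + J^{4}$ ($H{\left(J \right)} = J J J^{2} + J = J J^{3} + J = J^{4} + J = J + J^{4}$)
$6 H{\left(Z \right)} + U = 6 \left(2 + 2^{4}\right) + 2 = 6 \left(2 + 16\right) + 2 = 6 \cdot 18 + 2 = 108 + 2 = 110$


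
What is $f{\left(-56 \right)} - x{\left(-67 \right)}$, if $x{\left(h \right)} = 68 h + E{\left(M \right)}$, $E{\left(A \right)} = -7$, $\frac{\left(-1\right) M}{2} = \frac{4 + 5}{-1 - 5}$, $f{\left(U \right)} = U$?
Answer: $4507$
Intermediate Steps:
$M = 3$ ($M = - 2 \frac{4 + 5}{-1 - 5} = - 2 \frac{9}{-6} = - 2 \cdot 9 \left(- \frac{1}{6}\right) = \left(-2\right) \left(- \frac{3}{2}\right) = 3$)
$x{\left(h \right)} = -7 + 68 h$ ($x{\left(h \right)} = 68 h - 7 = -7 + 68 h$)
$f{\left(-56 \right)} - x{\left(-67 \right)} = -56 - \left(-7 + 68 \left(-67\right)\right) = -56 - \left(-7 - 4556\right) = -56 - -4563 = -56 + 4563 = 4507$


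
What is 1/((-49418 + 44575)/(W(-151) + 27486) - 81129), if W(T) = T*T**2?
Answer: -3415465/277093255142 ≈ -1.2326e-5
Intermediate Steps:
W(T) = T**3
1/((-49418 + 44575)/(W(-151) + 27486) - 81129) = 1/((-49418 + 44575)/((-151)**3 + 27486) - 81129) = 1/(-4843/(-3442951 + 27486) - 81129) = 1/(-4843/(-3415465) - 81129) = 1/(-4843*(-1/3415465) - 81129) = 1/(4843/3415465 - 81129) = 1/(-277093255142/3415465) = -3415465/277093255142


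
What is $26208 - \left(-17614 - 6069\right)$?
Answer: $49891$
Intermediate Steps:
$26208 - \left(-17614 - 6069\right) = 26208 - -23683 = 26208 + 23683 = 49891$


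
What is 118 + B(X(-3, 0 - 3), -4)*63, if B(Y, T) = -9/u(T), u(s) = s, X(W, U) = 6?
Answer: 1039/4 ≈ 259.75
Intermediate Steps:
B(Y, T) = -9/T
118 + B(X(-3, 0 - 3), -4)*63 = 118 - 9/(-4)*63 = 118 - 9*(-¼)*63 = 118 + (9/4)*63 = 118 + 567/4 = 1039/4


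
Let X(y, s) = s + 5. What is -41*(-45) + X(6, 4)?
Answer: 1854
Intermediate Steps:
X(y, s) = 5 + s
-41*(-45) + X(6, 4) = -41*(-45) + (5 + 4) = 1845 + 9 = 1854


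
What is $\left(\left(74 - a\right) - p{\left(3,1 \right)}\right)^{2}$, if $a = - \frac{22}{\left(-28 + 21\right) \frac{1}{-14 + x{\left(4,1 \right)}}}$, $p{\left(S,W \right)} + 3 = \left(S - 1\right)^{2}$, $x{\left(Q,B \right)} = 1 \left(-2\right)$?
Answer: $\frac{744769}{49} \approx 15199.0$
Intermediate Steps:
$x{\left(Q,B \right)} = -2$
$p{\left(S,W \right)} = -3 + \left(-1 + S\right)^{2}$ ($p{\left(S,W \right)} = -3 + \left(S - 1\right)^{2} = -3 + \left(-1 + S\right)^{2}$)
$a = - \frac{352}{7}$ ($a = - \frac{22}{\left(-28 + 21\right) \frac{1}{-14 - 2}} = - \frac{22}{\left(-7\right) \frac{1}{-16}} = - \frac{22}{\left(-7\right) \left(- \frac{1}{16}\right)} = - \frac{22}{\frac{7}{16}} = \left(-22\right) \frac{16}{7} = - \frac{352}{7} \approx -50.286$)
$\left(\left(74 - a\right) - p{\left(3,1 \right)}\right)^{2} = \left(\left(74 - - \frac{352}{7}\right) - \left(-3 + \left(-1 + 3\right)^{2}\right)\right)^{2} = \left(\left(74 + \frac{352}{7}\right) - \left(-3 + 2^{2}\right)\right)^{2} = \left(\frac{870}{7} - \left(-3 + 4\right)\right)^{2} = \left(\frac{870}{7} - 1\right)^{2} = \left(\frac{863}{7}\right)^{2} = \frac{744769}{49}$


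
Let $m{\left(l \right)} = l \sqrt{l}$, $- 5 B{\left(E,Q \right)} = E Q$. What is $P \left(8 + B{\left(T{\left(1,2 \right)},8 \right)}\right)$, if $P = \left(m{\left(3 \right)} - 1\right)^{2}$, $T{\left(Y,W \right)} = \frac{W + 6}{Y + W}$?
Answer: $\frac{1568}{15} - \frac{112 \sqrt{3}}{5} \approx 65.735$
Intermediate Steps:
$T{\left(Y,W \right)} = \frac{6 + W}{W + Y}$
$B{\left(E,Q \right)} = - \frac{E Q}{5}$
$m{\left(l \right)} = l^{\frac{3}{2}}$
$P = \left(-1 + 3 \sqrt{3}\right)^{2}$ ($P = \left(3^{\frac{3}{2}} - 1\right)^{2} = \left(3 \sqrt{3} - 1\right)^{2} = \left(-1 + 3 \sqrt{3}\right)^{2} \approx 17.608$)
$P \left(8 + B{\left(T{\left(1,2 \right)},8 \right)}\right) = \left(28 - 6 \sqrt{3}\right) \left(8 - \frac{1}{5} \frac{6 + 2}{2 + 1} \cdot 8\right) = \left(28 - 6 \sqrt{3}\right) \left(8 - \frac{1}{5} \cdot \frac{1}{3} \cdot 8 \cdot 8\right) = \left(28 - 6 \sqrt{3}\right) \left(8 - \frac{8}{15} \cdot 8\right) = \left(28 - 6 \sqrt{3}\right) \left(8 - \frac{64}{15}\right) = \left(28 - 6 \sqrt{3}\right) \frac{56}{15} = \frac{1568}{15} - \frac{112 \sqrt{3}}{5}$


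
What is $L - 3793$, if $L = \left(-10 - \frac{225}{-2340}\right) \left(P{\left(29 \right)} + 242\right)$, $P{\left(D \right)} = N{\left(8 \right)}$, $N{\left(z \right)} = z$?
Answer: $- \frac{162993}{26} \approx -6269.0$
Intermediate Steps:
$P{\left(D \right)} = 8$
$L = - \frac{64375}{26}$ ($L = \left(-10 - \frac{225}{-2340}\right) \left(8 + 242\right) = \left(-10 - - \frac{5}{52}\right) 250 = \left(-10 + \frac{5}{52}\right) 250 = \left(- \frac{515}{52}\right) 250 = - \frac{64375}{26} \approx -2476.0$)
$L - 3793 = - \frac{64375}{26} - 3793 = - \frac{162993}{26}$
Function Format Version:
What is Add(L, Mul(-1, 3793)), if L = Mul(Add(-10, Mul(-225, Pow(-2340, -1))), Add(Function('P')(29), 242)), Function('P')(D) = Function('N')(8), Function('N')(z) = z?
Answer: Rational(-162993, 26) ≈ -6269.0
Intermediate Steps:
Function('P')(D) = 8
L = Rational(-64375, 26) (L = Mul(Add(-10, Mul(-225, Pow(-2340, -1))), Add(8, 242)) = Mul(Add(-10, Mul(-225, Rational(-1, 2340))), 250) = Mul(Add(-10, Rational(5, 52)), 250) = Mul(Rational(-515, 52), 250) = Rational(-64375, 26) ≈ -2476.0)
Add(L, Mul(-1, 3793)) = Add(Rational(-64375, 26), Mul(-1, 3793)) = Add(Rational(-64375, 26), -3793) = Rational(-162993, 26)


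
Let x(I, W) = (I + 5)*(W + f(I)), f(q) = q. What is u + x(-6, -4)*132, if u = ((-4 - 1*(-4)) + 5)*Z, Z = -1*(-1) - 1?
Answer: 1320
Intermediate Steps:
Z = 0 (Z = 1 - 1 = 0)
u = 0 (u = ((-4 - 1*(-4)) + 5)*0 = ((-4 + 4) + 5)*0 = (0 + 5)*0 = 5*0 = 0)
x(I, W) = (5 + I)*(I + W) (x(I, W) = (I + 5)*(W + I) = (5 + I)*(I + W))
u + x(-6, -4)*132 = 0 + ((-6)² + 5*(-6) + 5*(-4) - 6*(-4))*132 = 0 + (36 - 30 - 20 + 24)*132 = 0 + 10*132 = 0 + 1320 = 1320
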